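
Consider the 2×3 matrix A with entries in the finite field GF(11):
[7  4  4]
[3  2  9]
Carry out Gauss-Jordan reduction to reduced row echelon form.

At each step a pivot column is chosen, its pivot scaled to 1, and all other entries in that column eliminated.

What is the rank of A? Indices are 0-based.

[1] R0 /= 7  ⇒  (1, 10, 10)
     R1 -= 3·R0  ⇒  (0, 5, 1)
[2] R1 /= 5  ⇒  (0, 1, 9)
     R0 -= 10·R1  ⇒  (1, 0, 8)

rank = 2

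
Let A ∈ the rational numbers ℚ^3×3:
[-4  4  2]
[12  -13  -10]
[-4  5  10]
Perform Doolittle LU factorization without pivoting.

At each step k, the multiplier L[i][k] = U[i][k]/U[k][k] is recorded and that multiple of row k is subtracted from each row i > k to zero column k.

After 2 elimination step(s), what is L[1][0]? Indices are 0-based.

L[1][0] = -3

Step 1: pivot at (0,0) is -4.
  row1 ← row1 − (-3)·row0  ⇒  L[1][0]=-3, U row1=(0, -1, -4)
  row2 ← row2 − (1)·row0  ⇒  L[2][0]=1, U row2=(0, 1, 8)
Step 2: pivot at (1,1) is -1.
  row2 ← row2 − (-1)·row1  ⇒  L[2][1]=-1, U row2=(0, 0, 4)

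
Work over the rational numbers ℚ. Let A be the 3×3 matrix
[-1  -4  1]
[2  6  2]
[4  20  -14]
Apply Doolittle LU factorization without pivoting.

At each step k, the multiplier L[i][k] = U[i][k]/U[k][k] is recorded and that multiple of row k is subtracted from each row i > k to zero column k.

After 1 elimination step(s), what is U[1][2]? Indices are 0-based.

U[1][2] = 4

[col 0] pivot -1
  R1 -= -2*R0 → (0, -2, 4)  (L[1][0] := -2)
  R2 -= -4*R0 → (0, 4, -10)  (L[2][0] := -4)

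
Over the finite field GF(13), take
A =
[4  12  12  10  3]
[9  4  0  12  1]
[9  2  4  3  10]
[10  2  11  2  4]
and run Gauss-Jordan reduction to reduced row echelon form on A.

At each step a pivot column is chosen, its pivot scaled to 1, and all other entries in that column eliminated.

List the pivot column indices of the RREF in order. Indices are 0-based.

[1] R0 /= 4  ⇒  (1, 3, 3, 9, 4)
     R1 -= 9·R0  ⇒  (0, 3, 12, 9, 4)
     R2 -= 9·R0  ⇒  (0, 1, 3, 0, 0)
     R3 -= 10·R0  ⇒  (0, 11, 7, 3, 3)
[2] R1 /= 3  ⇒  (0, 1, 4, 3, 10)
     R0 -= 3·R1  ⇒  (1, 0, 4, 0, 0)
     R2 -= 1·R1  ⇒  (0, 0, 12, 10, 3)
     R3 -= 11·R1  ⇒  (0, 0, 2, 9, 10)
[3] R2 /= 12  ⇒  (0, 0, 1, 3, 10)
     R0 -= 4·R2  ⇒  (1, 0, 0, 1, 12)
     R1 -= 4·R2  ⇒  (0, 1, 0, 4, 9)
     R3 -= 2·R2  ⇒  (0, 0, 0, 3, 3)
[4] R3 /= 3  ⇒  (0, 0, 0, 1, 1)
     R0 -= 1·R3  ⇒  (1, 0, 0, 0, 11)
     R1 -= 4·R3  ⇒  (0, 1, 0, 0, 5)
     R2 -= 3·R3  ⇒  (0, 0, 1, 0, 7)

pivot columns: 0, 1, 2, 3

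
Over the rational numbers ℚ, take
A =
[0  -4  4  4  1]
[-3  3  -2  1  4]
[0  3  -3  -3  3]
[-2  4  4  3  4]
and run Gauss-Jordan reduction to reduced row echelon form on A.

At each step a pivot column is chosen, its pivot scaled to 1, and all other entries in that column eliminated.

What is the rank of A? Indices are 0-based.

rank = 4

step 1: exchange rows 0,1
step 1: normalize row 0 (÷-3) = (1, -1, 2/3, -1/3, -4/3)
  row 3: subtract -2×row0 = (0, 2, 16/3, 7/3, 4/3)
step 2: normalize row 1 (÷-4) = (0, 1, -1, -1, -1/4)
  row 0: subtract -1×row1 = (1, 0, -1/3, -4/3, -19/12)
  row 2: subtract 3×row1 = (0, 0, 0, 0, 15/4)
  row 3: subtract 2×row1 = (0, 0, 22/3, 13/3, 11/6)
step 3: exchange rows 2,3
step 3: normalize row 2 (÷22/3) = (0, 0, 1, 13/22, 1/4)
  row 0: subtract -1/3×row2 = (1, 0, 0, -25/22, -3/2)
  row 1: subtract -1×row2 = (0, 1, 0, -9/22, 0)
skip col 3 (zero from row 3)
step 4: normalize row 3 (÷15/4) = (0, 0, 0, 0, 1)
  row 0: subtract -3/2×row3 = (1, 0, 0, -25/22, 0)
  row 2: subtract 1/4×row3 = (0, 0, 1, 13/22, 0)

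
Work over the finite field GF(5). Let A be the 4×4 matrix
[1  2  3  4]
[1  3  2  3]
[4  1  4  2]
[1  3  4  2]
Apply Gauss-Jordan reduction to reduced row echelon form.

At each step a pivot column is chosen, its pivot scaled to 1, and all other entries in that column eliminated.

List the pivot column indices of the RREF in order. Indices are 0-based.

step 1: normalize row 0 (÷1) = (1, 2, 3, 4)
  row 1: subtract 1×row0 = (0, 1, 4, 4)
  row 2: subtract 4×row0 = (0, 3, 2, 1)
  row 3: subtract 1×row0 = (0, 1, 1, 3)
step 2: normalize row 1 (÷1) = (0, 1, 4, 4)
  row 0: subtract 2×row1 = (1, 0, 0, 1)
  row 2: subtract 3×row1 = (0, 0, 0, 4)
  row 3: subtract 1×row1 = (0, 0, 2, 4)
step 3: exchange rows 2,3
step 3: normalize row 2 (÷2) = (0, 0, 1, 2)
  row 1: subtract 4×row2 = (0, 1, 0, 1)
step 4: normalize row 3 (÷4) = (0, 0, 0, 1)
  row 0: subtract 1×row3 = (1, 0, 0, 0)
  row 1: subtract 1×row3 = (0, 1, 0, 0)
  row 2: subtract 2×row3 = (0, 0, 1, 0)

pivot columns: 0, 1, 2, 3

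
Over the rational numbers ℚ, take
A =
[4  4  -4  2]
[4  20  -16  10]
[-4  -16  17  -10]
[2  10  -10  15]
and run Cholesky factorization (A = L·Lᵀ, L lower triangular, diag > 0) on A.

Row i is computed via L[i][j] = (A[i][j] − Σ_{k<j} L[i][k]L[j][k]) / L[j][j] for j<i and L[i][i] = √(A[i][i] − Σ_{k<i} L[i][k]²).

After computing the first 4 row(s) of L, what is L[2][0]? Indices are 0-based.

L[2][0] = -2

Step 1: L[0][0] = √(4) = 2.
  L[1][0] = (4) / L[0][0] = 2.
Step 2: L[1][1] = √(16) = 4.
  L[2][0] = (-4) / L[0][0] = -2.
  L[2][1] = (-12) / L[1][1] = -3.
Step 3: L[2][2] = √(4) = 2.
  L[3][0] = (2) / L[0][0] = 1.
  L[3][1] = (8) / L[1][1] = 2.
  L[3][2] = (-2) / L[2][2] = -1.
Step 4: L[3][3] = √(9) = 3.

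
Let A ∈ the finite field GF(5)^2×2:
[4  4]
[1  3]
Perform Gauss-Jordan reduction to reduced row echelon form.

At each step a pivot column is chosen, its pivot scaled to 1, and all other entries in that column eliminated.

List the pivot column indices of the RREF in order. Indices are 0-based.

[1] R0 /= 4  ⇒  (1, 1)
     R1 -= 1·R0  ⇒  (0, 2)
[2] R1 /= 2  ⇒  (0, 1)
     R0 -= 1·R1  ⇒  (1, 0)

pivot columns: 0, 1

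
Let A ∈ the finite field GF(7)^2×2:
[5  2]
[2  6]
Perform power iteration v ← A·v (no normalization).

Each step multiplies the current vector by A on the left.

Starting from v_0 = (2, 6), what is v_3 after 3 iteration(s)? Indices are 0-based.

v_3 = (6, 5)

v_0 = (2, 6).
v_1 = A·v_0 = (1, 5).
v_2 = A·v_1 = (1, 4).
v_3 = A·v_2 = (6, 5).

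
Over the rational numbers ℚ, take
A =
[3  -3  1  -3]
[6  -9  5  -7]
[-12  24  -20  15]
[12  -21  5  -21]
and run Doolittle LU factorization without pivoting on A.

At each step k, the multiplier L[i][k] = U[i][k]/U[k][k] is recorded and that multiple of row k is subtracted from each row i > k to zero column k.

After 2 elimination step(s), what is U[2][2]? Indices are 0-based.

Step 1: pivot at (0,0) is 3.
  row1 ← row1 − (2)·row0  ⇒  L[1][0]=2, U row1=(0, -3, 3, -1)
  row2 ← row2 − (-4)·row0  ⇒  L[2][0]=-4, U row2=(0, 12, -16, 3)
  row3 ← row3 − (4)·row0  ⇒  L[3][0]=4, U row3=(0, -9, 1, -9)
Step 2: pivot at (1,1) is -3.
  row2 ← row2 − (-4)·row1  ⇒  L[2][1]=-4, U row2=(0, 0, -4, -1)
  row3 ← row3 − (3)·row1  ⇒  L[3][1]=3, U row3=(0, 0, -8, -6)

U[2][2] = -4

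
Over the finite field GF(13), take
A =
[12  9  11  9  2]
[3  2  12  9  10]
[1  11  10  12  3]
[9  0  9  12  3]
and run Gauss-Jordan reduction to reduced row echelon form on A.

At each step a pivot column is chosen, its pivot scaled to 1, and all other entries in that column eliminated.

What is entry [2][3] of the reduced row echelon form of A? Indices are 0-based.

[1] R0 /= 12  ⇒  (1, 4, 2, 4, 11)
     R1 -= 3·R0  ⇒  (0, 3, 6, 10, 3)
     R2 -= 1·R0  ⇒  (0, 7, 8, 8, 5)
     R3 -= 9·R0  ⇒  (0, 3, 4, 2, 8)
[2] R1 /= 3  ⇒  (0, 1, 2, 12, 1)
     R0 -= 4·R1  ⇒  (1, 0, 7, 8, 7)
     R2 -= 7·R1  ⇒  (0, 0, 7, 2, 11)
     R3 -= 3·R1  ⇒  (0, 0, 11, 5, 5)
[3] R2 /= 7  ⇒  (0, 0, 1, 4, 9)
     R0 -= 7·R2  ⇒  (1, 0, 0, 6, 9)
     R1 -= 2·R2  ⇒  (0, 1, 0, 4, 9)
     R3 -= 11·R2  ⇒  (0, 0, 0, 0, 10)
column 3 empty below row 3
[4] R3 /= 10  ⇒  (0, 0, 0, 0, 1)
     R0 -= 9·R3  ⇒  (1, 0, 0, 6, 0)
     R1 -= 9·R3  ⇒  (0, 1, 0, 4, 0)
     R2 -= 9·R3  ⇒  (0, 0, 1, 4, 0)

M[2][3] = 4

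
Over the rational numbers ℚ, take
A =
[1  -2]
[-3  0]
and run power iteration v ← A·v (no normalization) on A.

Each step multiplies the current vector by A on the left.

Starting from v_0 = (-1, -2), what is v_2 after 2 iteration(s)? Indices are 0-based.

v_2 = (-3, -9)

v_0 = (-1, -2).
v_1 = A·v_0 = (3, 3).
v_2 = A·v_1 = (-3, -9).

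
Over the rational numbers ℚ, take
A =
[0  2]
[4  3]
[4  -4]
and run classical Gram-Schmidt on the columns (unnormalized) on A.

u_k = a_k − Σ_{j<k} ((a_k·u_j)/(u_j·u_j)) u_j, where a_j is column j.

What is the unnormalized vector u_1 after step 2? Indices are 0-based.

Step 1: u_0 = a_0 = (0, 4, 4).
Step 2: u_1 = a_1 − (-1/8)·u_0 = (2, 7/2, -7/2).

u_1 = (2, 7/2, -7/2)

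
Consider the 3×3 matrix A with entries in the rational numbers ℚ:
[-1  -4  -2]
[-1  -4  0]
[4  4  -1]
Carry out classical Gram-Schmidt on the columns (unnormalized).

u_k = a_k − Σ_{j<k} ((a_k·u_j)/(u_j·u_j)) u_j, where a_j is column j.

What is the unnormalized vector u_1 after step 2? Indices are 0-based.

u_1 = (-8/3, -8/3, -4/3)

Step 1: u_0 = a_0 = (-1, -1, 4).
Step 2: u_1 = a_1 − (4/3)·u_0 = (-8/3, -8/3, -4/3).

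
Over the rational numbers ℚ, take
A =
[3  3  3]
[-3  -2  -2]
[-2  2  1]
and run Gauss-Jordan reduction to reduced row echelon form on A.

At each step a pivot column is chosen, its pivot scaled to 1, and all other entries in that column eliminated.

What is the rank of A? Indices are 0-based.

rank = 3

pivot(0,0)=3: scale R0 → (1, 1, 1)
  clear (1,0): R1 −= (-3)R0 → (0, 1, 1)
  clear (2,0): R2 −= (-2)R0 → (0, 4, 3)
pivot(1,1)=1: scale R1 → (0, 1, 1)
  clear (0,1): R0 −= (1)R1 → (1, 0, 0)
  clear (2,1): R2 −= (4)R1 → (0, 0, -1)
pivot(2,2)=-1: scale R2 → (0, 0, 1)
  clear (1,2): R1 −= (1)R2 → (0, 1, 0)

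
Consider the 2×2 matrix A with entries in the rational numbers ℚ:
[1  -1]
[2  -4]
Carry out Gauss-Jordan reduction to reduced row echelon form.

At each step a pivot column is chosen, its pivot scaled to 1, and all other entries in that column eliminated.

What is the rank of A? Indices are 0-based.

rank = 2

pivot(0,0)=1: scale R0 → (1, -1)
  clear (1,0): R1 −= (2)R0 → (0, -2)
pivot(1,1)=-2: scale R1 → (0, 1)
  clear (0,1): R0 −= (-1)R1 → (1, 0)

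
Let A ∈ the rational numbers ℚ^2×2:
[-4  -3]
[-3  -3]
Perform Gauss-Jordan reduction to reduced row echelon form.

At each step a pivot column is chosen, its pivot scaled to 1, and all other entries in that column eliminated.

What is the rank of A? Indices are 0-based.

rank = 2

[1] R0 /= -4  ⇒  (1, 3/4)
     R1 -= -3·R0  ⇒  (0, -3/4)
[2] R1 /= -3/4  ⇒  (0, 1)
     R0 -= 3/4·R1  ⇒  (1, 0)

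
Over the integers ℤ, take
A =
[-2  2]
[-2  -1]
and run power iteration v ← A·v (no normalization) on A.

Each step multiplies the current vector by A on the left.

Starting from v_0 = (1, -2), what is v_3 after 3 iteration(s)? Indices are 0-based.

v_0 = (1, -2).
v_1 = A·v_0 = (-6, 0).
v_2 = A·v_1 = (12, 12).
v_3 = A·v_2 = (0, -36).

v_3 = (0, -36)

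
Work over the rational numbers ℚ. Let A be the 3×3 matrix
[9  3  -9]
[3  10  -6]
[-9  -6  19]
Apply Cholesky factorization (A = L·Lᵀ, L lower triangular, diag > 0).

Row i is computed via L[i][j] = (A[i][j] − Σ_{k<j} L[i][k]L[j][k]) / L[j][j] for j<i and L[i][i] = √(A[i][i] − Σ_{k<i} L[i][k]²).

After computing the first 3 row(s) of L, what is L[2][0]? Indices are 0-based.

Step 1: L[0][0] = √(9) = 3.
  L[1][0] = (3) / L[0][0] = 1.
Step 2: L[1][1] = √(9) = 3.
  L[2][0] = (-9) / L[0][0] = -3.
  L[2][1] = (-3) / L[1][1] = -1.
Step 3: L[2][2] = √(9) = 3.

L[2][0] = -3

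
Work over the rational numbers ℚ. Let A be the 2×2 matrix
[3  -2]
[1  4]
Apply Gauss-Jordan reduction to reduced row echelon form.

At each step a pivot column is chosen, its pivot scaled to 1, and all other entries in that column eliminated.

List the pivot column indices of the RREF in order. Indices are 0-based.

pivot columns: 0, 1

[1] R0 /= 3  ⇒  (1, -2/3)
     R1 -= 1·R0  ⇒  (0, 14/3)
[2] R1 /= 14/3  ⇒  (0, 1)
     R0 -= -2/3·R1  ⇒  (1, 0)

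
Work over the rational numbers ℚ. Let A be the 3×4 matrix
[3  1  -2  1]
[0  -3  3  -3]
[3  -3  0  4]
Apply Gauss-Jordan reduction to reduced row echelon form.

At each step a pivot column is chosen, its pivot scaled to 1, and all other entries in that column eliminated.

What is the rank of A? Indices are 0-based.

pivot(0,0)=3: scale R0 → (1, 1/3, -2/3, 1/3)
  clear (2,0): R2 −= (3)R0 → (0, -4, 2, 3)
pivot(1,1)=-3: scale R1 → (0, 1, -1, 1)
  clear (0,1): R0 −= (1/3)R1 → (1, 0, -1/3, 0)
  clear (2,1): R2 −= (-4)R1 → (0, 0, -2, 7)
pivot(2,2)=-2: scale R2 → (0, 0, 1, -7/2)
  clear (0,2): R0 −= (-1/3)R2 → (1, 0, 0, -7/6)
  clear (1,2): R1 −= (-1)R2 → (0, 1, 0, -5/2)

rank = 3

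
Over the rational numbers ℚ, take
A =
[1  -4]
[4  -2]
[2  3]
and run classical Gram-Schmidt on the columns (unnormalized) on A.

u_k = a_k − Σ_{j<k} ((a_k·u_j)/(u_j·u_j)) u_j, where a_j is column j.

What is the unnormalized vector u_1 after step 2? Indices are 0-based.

u_1 = (-26/7, -6/7, 25/7)

Step 1: u_0 = a_0 = (1, 4, 2).
Step 2: u_1 = a_1 − (-2/7)·u_0 = (-26/7, -6/7, 25/7).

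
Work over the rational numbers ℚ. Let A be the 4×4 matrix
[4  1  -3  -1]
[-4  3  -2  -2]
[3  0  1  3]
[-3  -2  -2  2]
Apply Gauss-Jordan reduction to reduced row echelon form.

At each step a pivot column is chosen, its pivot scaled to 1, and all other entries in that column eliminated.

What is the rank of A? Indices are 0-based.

step 1: normalize row 0 (÷4) = (1, 1/4, -3/4, -1/4)
  row 1: subtract -4×row0 = (0, 4, -5, -3)
  row 2: subtract 3×row0 = (0, -3/4, 13/4, 15/4)
  row 3: subtract -3×row0 = (0, -5/4, -17/4, 5/4)
step 2: normalize row 1 (÷4) = (0, 1, -5/4, -3/4)
  row 0: subtract 1/4×row1 = (1, 0, -7/16, -1/16)
  row 2: subtract -3/4×row1 = (0, 0, 37/16, 51/16)
  row 3: subtract -5/4×row1 = (0, 0, -93/16, 5/16)
step 3: normalize row 2 (÷37/16) = (0, 0, 1, 51/37)
  row 0: subtract -7/16×row2 = (1, 0, 0, 20/37)
  row 1: subtract -5/4×row2 = (0, 1, 0, 36/37)
  row 3: subtract -93/16×row2 = (0, 0, 0, 308/37)
step 4: normalize row 3 (÷308/37) = (0, 0, 0, 1)
  row 0: subtract 20/37×row3 = (1, 0, 0, 0)
  row 1: subtract 36/37×row3 = (0, 1, 0, 0)
  row 2: subtract 51/37×row3 = (0, 0, 1, 0)

rank = 4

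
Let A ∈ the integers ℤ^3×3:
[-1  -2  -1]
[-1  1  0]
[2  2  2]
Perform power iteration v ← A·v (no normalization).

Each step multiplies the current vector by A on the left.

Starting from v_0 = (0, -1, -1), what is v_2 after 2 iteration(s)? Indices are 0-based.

v_0 = (0, -1, -1).
v_1 = A·v_0 = (3, -1, -4).
v_2 = A·v_1 = (3, -4, -4).

v_2 = (3, -4, -4)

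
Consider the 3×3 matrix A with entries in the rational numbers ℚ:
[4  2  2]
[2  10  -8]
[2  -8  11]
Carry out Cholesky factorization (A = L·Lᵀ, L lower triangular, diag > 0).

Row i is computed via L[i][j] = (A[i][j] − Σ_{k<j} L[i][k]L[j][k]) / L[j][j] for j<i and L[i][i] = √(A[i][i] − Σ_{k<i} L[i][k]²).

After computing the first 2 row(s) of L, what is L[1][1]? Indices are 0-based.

Step 1: L[0][0] = √(4) = 2.
  L[1][0] = (2) / L[0][0] = 1.
Step 2: L[1][1] = √(9) = 3.

L[1][1] = 3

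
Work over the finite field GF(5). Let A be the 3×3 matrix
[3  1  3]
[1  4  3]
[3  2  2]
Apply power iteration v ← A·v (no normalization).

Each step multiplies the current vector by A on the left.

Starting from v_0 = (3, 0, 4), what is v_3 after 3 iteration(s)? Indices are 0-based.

v_0 = (3, 0, 4).
v_1 = A·v_0 = (1, 0, 2).
v_2 = A·v_1 = (4, 2, 2).
v_3 = A·v_2 = (0, 3, 0).

v_3 = (0, 3, 0)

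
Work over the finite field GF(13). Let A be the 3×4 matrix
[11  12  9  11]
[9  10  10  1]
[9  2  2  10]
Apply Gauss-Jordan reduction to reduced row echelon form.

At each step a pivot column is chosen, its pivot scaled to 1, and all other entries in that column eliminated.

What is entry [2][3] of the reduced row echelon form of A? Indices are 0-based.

pivot(0,0)=11: scale R0 → (1, 7, 2, 1)
  clear (1,0): R1 −= (9)R0 → (0, 12, 5, 5)
  clear (2,0): R2 −= (9)R0 → (0, 4, 10, 1)
pivot(1,1)=12: scale R1 → (0, 1, 8, 8)
  clear (0,1): R0 −= (7)R1 → (1, 0, 11, 10)
  clear (2,1): R2 −= (4)R1 → (0, 0, 4, 8)
pivot(2,2)=4: scale R2 → (0, 0, 1, 2)
  clear (0,2): R0 −= (11)R2 → (1, 0, 0, 1)
  clear (1,2): R1 −= (8)R2 → (0, 1, 0, 5)

M[2][3] = 2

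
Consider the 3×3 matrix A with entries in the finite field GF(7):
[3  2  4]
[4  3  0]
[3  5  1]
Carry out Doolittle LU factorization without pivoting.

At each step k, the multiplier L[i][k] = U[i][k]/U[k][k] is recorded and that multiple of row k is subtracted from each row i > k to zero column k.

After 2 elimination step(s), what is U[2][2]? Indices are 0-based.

Step 1: pivot at (0,0) is 3.
  row1 ← row1 − (6)·row0  ⇒  L[1][0]=6, U row1=(0, 5, 4)
  row2 ← row2 − (1)·row0  ⇒  L[2][0]=1, U row2=(0, 3, 4)
Step 2: pivot at (1,1) is 5.
  row2 ← row2 − (2)·row1  ⇒  L[2][1]=2, U row2=(0, 0, 3)

U[2][2] = 3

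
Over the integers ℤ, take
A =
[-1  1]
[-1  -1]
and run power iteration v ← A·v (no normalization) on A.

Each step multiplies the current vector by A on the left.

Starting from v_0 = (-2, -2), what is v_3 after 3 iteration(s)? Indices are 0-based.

v_3 = (-8, 0)

v_0 = (-2, -2).
v_1 = A·v_0 = (0, 4).
v_2 = A·v_1 = (4, -4).
v_3 = A·v_2 = (-8, 0).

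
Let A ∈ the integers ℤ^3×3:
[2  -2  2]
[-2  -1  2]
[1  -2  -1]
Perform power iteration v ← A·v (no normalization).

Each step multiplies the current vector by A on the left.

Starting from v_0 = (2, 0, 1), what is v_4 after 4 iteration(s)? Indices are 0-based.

v_4 = (210, -80, 65)

v_0 = (2, 0, 1).
v_1 = A·v_0 = (6, -2, 1).
v_2 = A·v_1 = (18, -8, 9).
v_3 = A·v_2 = (70, -10, 25).
v_4 = A·v_3 = (210, -80, 65).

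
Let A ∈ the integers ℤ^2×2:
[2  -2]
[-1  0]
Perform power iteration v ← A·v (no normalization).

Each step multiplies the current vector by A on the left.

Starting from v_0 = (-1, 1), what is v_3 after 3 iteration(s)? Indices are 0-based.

v_3 = (-28, 10)

v_0 = (-1, 1).
v_1 = A·v_0 = (-4, 1).
v_2 = A·v_1 = (-10, 4).
v_3 = A·v_2 = (-28, 10).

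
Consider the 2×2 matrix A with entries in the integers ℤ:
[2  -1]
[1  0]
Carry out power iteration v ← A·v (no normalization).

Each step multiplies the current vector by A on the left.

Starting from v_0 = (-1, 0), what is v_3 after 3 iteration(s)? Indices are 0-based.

v_3 = (-4, -3)

v_0 = (-1, 0).
v_1 = A·v_0 = (-2, -1).
v_2 = A·v_1 = (-3, -2).
v_3 = A·v_2 = (-4, -3).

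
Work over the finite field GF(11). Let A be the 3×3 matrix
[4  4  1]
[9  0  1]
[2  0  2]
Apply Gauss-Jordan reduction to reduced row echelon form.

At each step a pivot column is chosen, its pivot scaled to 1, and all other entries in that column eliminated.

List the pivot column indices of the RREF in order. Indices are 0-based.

pivot columns: 0, 1, 2

step 1: normalize row 0 (÷4) = (1, 1, 3)
  row 1: subtract 9×row0 = (0, 2, 7)
  row 2: subtract 2×row0 = (0, 9, 7)
step 2: normalize row 1 (÷2) = (0, 1, 9)
  row 0: subtract 1×row1 = (1, 0, 5)
  row 2: subtract 9×row1 = (0, 0, 3)
step 3: normalize row 2 (÷3) = (0, 0, 1)
  row 0: subtract 5×row2 = (1, 0, 0)
  row 1: subtract 9×row2 = (0, 1, 0)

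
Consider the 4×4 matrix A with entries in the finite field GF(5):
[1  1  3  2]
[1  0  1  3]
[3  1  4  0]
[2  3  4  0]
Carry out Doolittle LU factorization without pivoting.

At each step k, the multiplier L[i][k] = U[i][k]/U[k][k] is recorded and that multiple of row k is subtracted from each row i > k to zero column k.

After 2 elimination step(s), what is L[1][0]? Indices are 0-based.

k=0: U[0][0]=1
  eliminate (1,0): mult=1, new row 1: (0, 4, 3, 1); set L[1][0]=1
  eliminate (2,0): mult=3, new row 2: (0, 3, 0, 4); set L[2][0]=3
  eliminate (3,0): mult=2, new row 3: (0, 1, 3, 1); set L[3][0]=2
k=1: U[1][1]=4
  eliminate (2,1): mult=2, new row 2: (0, 0, 4, 2); set L[2][1]=2
  eliminate (3,1): mult=4, new row 3: (0, 0, 1, 2); set L[3][1]=4

L[1][0] = 1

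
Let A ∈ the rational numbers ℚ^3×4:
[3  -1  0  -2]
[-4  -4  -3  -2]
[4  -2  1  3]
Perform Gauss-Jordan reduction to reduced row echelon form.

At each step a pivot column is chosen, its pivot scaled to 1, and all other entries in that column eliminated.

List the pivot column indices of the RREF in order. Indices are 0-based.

pivot(0,0)=3: scale R0 → (1, -1/3, 0, -2/3)
  clear (1,0): R1 −= (-4)R0 → (0, -16/3, -3, -14/3)
  clear (2,0): R2 −= (4)R0 → (0, -2/3, 1, 17/3)
pivot(1,1)=-16/3: scale R1 → (0, 1, 9/16, 7/8)
  clear (0,1): R0 −= (-1/3)R1 → (1, 0, 3/16, -3/8)
  clear (2,1): R2 −= (-2/3)R1 → (0, 0, 11/8, 25/4)
pivot(2,2)=11/8: scale R2 → (0, 0, 1, 50/11)
  clear (0,2): R0 −= (3/16)R2 → (1, 0, 0, -27/22)
  clear (1,2): R1 −= (9/16)R2 → (0, 1, 0, -37/22)

pivot columns: 0, 1, 2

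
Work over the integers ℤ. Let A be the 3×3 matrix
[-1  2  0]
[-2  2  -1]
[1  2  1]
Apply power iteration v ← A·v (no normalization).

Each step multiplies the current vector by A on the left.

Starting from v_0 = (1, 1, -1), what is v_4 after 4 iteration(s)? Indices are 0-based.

v_4 = (-17, -14, -25)

v_0 = (1, 1, -1).
v_1 = A·v_0 = (1, 1, 2).
v_2 = A·v_1 = (1, -2, 5).
v_3 = A·v_2 = (-5, -11, 2).
v_4 = A·v_3 = (-17, -14, -25).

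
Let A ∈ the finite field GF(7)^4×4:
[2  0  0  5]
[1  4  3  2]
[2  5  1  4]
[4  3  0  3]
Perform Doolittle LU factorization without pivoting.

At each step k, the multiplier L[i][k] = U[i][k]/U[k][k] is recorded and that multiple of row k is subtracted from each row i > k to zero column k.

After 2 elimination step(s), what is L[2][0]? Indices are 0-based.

L[2][0] = 1

k=0: U[0][0]=2
  eliminate (1,0): mult=4, new row 1: (0, 4, 3, 3); set L[1][0]=4
  eliminate (2,0): mult=1, new row 2: (0, 5, 1, 6); set L[2][0]=1
  eliminate (3,0): mult=2, new row 3: (0, 3, 0, 0); set L[3][0]=2
k=1: U[1][1]=4
  eliminate (2,1): mult=3, new row 2: (0, 0, 6, 4); set L[2][1]=3
  eliminate (3,1): mult=6, new row 3: (0, 0, 3, 3); set L[3][1]=6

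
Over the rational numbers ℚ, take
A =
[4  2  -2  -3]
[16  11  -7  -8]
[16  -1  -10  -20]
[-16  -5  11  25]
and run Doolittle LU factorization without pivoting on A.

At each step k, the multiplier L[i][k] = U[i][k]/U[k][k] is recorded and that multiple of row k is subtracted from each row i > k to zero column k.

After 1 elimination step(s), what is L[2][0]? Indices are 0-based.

L[2][0] = 4

Step 1: pivot at (0,0) is 4.
  row1 ← row1 − (4)·row0  ⇒  L[1][0]=4, U row1=(0, 3, 1, 4)
  row2 ← row2 − (4)·row0  ⇒  L[2][0]=4, U row2=(0, -9, -2, -8)
  row3 ← row3 − (-4)·row0  ⇒  L[3][0]=-4, U row3=(0, 3, 3, 13)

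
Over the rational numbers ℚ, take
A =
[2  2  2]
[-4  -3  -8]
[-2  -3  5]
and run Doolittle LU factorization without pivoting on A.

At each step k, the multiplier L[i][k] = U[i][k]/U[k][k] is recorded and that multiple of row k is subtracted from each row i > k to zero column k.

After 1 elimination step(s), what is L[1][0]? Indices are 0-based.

L[1][0] = -2

[col 0] pivot 2
  R1 -= -2*R0 → (0, 1, -4)  (L[1][0] := -2)
  R2 -= -1*R0 → (0, -1, 7)  (L[2][0] := -1)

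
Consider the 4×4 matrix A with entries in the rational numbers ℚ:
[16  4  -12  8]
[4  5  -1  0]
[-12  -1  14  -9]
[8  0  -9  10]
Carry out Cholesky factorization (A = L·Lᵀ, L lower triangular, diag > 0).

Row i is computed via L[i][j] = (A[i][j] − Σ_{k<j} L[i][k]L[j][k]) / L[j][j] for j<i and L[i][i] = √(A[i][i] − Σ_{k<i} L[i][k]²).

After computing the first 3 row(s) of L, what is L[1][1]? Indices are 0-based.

Step 1: L[0][0] = √(16) = 4.
  L[1][0] = (4) / L[0][0] = 1.
Step 2: L[1][1] = √(4) = 2.
  L[2][0] = (-12) / L[0][0] = -3.
  L[2][1] = (2) / L[1][1] = 1.
Step 3: L[2][2] = √(4) = 2.

L[1][1] = 2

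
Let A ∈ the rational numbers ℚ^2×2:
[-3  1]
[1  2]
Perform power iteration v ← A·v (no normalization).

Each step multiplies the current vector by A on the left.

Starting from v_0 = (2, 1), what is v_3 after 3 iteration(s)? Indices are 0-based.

v_3 = (-54, 25)

v_0 = (2, 1).
v_1 = A·v_0 = (-5, 4).
v_2 = A·v_1 = (19, 3).
v_3 = A·v_2 = (-54, 25).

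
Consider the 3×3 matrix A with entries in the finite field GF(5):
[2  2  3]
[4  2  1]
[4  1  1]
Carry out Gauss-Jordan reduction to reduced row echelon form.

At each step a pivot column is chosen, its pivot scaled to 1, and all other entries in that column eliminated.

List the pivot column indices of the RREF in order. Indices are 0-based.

pivot columns: 0, 1

step 1: normalize row 0 (÷2) = (1, 1, 4)
  row 1: subtract 4×row0 = (0, 3, 0)
  row 2: subtract 4×row0 = (0, 2, 0)
step 2: normalize row 1 (÷3) = (0, 1, 0)
  row 0: subtract 1×row1 = (1, 0, 4)
  row 2: subtract 2×row1 = (0, 0, 0)
skip col 2 (zero from row 2)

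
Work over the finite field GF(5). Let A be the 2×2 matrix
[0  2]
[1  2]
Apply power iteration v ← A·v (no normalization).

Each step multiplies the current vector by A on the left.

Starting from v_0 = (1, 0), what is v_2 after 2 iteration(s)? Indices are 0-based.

v_0 = (1, 0).
v_1 = A·v_0 = (0, 1).
v_2 = A·v_1 = (2, 2).

v_2 = (2, 2)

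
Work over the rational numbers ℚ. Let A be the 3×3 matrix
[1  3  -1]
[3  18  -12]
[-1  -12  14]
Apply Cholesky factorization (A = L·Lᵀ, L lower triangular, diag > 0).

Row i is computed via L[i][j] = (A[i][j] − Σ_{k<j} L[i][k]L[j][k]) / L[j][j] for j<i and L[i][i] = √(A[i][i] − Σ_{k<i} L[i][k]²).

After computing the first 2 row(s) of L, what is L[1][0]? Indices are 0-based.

Step 1: L[0][0] = √(1) = 1.
  L[1][0] = (3) / L[0][0] = 3.
Step 2: L[1][1] = √(9) = 3.

L[1][0] = 3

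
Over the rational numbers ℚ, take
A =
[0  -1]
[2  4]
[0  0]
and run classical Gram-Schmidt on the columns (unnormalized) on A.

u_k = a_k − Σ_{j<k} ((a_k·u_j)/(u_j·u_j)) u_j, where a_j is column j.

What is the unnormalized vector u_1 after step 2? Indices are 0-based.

u_1 = (-1, 0, 0)

Step 1: u_0 = a_0 = (0, 2, 0).
Step 2: u_1 = a_1 − (2)·u_0 = (-1, 0, 0).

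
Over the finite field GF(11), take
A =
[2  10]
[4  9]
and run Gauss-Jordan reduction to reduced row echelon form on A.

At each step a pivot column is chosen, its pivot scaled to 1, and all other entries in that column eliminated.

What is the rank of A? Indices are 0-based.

rank = 1

step 1: normalize row 0 (÷2) = (1, 5)
  row 1: subtract 4×row0 = (0, 0)
skip col 1 (zero from row 1)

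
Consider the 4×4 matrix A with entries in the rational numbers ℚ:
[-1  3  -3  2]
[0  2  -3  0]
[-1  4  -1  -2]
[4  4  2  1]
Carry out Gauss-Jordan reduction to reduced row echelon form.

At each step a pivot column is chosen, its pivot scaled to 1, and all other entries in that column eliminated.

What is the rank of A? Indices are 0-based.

rank = 4

pivot(0,0)=-1: scale R0 → (1, -3, 3, -2)
  clear (2,0): R2 −= (-1)R0 → (0, 1, 2, -4)
  clear (3,0): R3 −= (4)R0 → (0, 16, -10, 9)
pivot(1,1)=2: scale R1 → (0, 1, -3/2, 0)
  clear (0,1): R0 −= (-3)R1 → (1, 0, -3/2, -2)
  clear (2,1): R2 −= (1)R1 → (0, 0, 7/2, -4)
  clear (3,1): R3 −= (16)R1 → (0, 0, 14, 9)
pivot(2,2)=7/2: scale R2 → (0, 0, 1, -8/7)
  clear (0,2): R0 −= (-3/2)R2 → (1, 0, 0, -26/7)
  clear (1,2): R1 −= (-3/2)R2 → (0, 1, 0, -12/7)
  clear (3,2): R3 −= (14)R2 → (0, 0, 0, 25)
pivot(3,3)=25: scale R3 → (0, 0, 0, 1)
  clear (0,3): R0 −= (-26/7)R3 → (1, 0, 0, 0)
  clear (1,3): R1 −= (-12/7)R3 → (0, 1, 0, 0)
  clear (2,3): R2 −= (-8/7)R3 → (0, 0, 1, 0)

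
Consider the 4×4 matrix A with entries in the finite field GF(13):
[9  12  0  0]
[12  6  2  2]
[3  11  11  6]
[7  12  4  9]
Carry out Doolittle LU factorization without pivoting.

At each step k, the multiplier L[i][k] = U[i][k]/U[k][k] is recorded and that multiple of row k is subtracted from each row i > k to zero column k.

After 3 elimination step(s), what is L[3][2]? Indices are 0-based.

k=0: U[0][0]=9
  eliminate (1,0): mult=10, new row 1: (0, 3, 2, 2); set L[1][0]=10
  eliminate (2,0): mult=9, new row 2: (0, 7, 11, 6); set L[2][0]=9
  eliminate (3,0): mult=8, new row 3: (0, 7, 4, 9); set L[3][0]=8
k=1: U[1][1]=3
  eliminate (2,1): mult=11, new row 2: (0, 0, 2, 10); set L[2][1]=11
  eliminate (3,1): mult=11, new row 3: (0, 0, 8, 0); set L[3][1]=11
k=2: U[2][2]=2
  eliminate (3,2): mult=4, new row 3: (0, 0, 0, 12); set L[3][2]=4

L[3][2] = 4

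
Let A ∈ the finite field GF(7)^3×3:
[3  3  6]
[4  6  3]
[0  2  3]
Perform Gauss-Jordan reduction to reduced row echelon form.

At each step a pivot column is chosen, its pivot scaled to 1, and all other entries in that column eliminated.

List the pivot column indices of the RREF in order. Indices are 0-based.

pivot columns: 0, 1, 2

step 1: normalize row 0 (÷3) = (1, 1, 2)
  row 1: subtract 4×row0 = (0, 2, 2)
step 2: normalize row 1 (÷2) = (0, 1, 1)
  row 0: subtract 1×row1 = (1, 0, 1)
  row 2: subtract 2×row1 = (0, 0, 1)
step 3: normalize row 2 (÷1) = (0, 0, 1)
  row 0: subtract 1×row2 = (1, 0, 0)
  row 1: subtract 1×row2 = (0, 1, 0)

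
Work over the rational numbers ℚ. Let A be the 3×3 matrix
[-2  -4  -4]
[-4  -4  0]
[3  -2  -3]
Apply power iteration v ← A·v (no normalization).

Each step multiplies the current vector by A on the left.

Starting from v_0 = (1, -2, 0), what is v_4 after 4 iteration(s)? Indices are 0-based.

v_0 = (1, -2, 0).
v_1 = A·v_0 = (6, 4, 7).
v_2 = A·v_1 = (-56, -40, -11).
v_3 = A·v_2 = (316, 384, -55).
v_4 = A·v_3 = (-1948, -2800, 345).

v_4 = (-1948, -2800, 345)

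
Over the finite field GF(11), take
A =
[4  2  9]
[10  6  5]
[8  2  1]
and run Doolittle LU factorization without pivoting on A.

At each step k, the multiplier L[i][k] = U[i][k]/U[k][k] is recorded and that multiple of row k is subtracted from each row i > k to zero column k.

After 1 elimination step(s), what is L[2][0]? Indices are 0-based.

L[2][0] = 2

k=0: U[0][0]=4
  eliminate (1,0): mult=8, new row 1: (0, 1, 10); set L[1][0]=8
  eliminate (2,0): mult=2, new row 2: (0, 9, 5); set L[2][0]=2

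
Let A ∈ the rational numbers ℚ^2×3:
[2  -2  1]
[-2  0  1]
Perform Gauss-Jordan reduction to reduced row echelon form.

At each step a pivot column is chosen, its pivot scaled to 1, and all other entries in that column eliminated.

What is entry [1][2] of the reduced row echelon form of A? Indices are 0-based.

M[1][2] = -1

pivot(0,0)=2: scale R0 → (1, -1, 1/2)
  clear (1,0): R1 −= (-2)R0 → (0, -2, 2)
pivot(1,1)=-2: scale R1 → (0, 1, -1)
  clear (0,1): R0 −= (-1)R1 → (1, 0, -1/2)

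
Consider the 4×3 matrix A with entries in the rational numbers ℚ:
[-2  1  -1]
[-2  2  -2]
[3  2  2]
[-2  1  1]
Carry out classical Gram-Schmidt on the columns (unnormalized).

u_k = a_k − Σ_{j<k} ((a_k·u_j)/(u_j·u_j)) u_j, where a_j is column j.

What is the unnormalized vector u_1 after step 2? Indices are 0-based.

u_1 = (17/21, 38/21, 16/7, 17/21)

Step 1: u_0 = a_0 = (-2, -2, 3, -2).
Step 2: u_1 = a_1 − (-2/21)·u_0 = (17/21, 38/21, 16/7, 17/21).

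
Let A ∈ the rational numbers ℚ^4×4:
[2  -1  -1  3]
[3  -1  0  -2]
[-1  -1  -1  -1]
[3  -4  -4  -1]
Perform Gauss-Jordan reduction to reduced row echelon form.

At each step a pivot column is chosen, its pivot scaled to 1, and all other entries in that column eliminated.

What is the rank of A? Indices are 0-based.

rank = 4

[1] R0 /= 2  ⇒  (1, -1/2, -1/2, 3/2)
     R1 -= 3·R0  ⇒  (0, 1/2, 3/2, -13/2)
     R2 -= -1·R0  ⇒  (0, -3/2, -3/2, 1/2)
     R3 -= 3·R0  ⇒  (0, -5/2, -5/2, -11/2)
[2] R1 /= 1/2  ⇒  (0, 1, 3, -13)
     R0 -= -1/2·R1  ⇒  (1, 0, 1, -5)
     R2 -= -3/2·R1  ⇒  (0, 0, 3, -19)
     R3 -= -5/2·R1  ⇒  (0, 0, 5, -38)
[3] R2 /= 3  ⇒  (0, 0, 1, -19/3)
     R0 -= 1·R2  ⇒  (1, 0, 0, 4/3)
     R1 -= 3·R2  ⇒  (0, 1, 0, 6)
     R3 -= 5·R2  ⇒  (0, 0, 0, -19/3)
[4] R3 /= -19/3  ⇒  (0, 0, 0, 1)
     R0 -= 4/3·R3  ⇒  (1, 0, 0, 0)
     R1 -= 6·R3  ⇒  (0, 1, 0, 0)
     R2 -= -19/3·R3  ⇒  (0, 0, 1, 0)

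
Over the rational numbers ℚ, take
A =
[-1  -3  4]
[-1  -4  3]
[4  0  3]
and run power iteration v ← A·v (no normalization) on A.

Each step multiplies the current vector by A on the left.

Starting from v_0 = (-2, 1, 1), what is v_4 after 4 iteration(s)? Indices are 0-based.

v_0 = (-2, 1, 1).
v_1 = A·v_0 = (3, 1, -5).
v_2 = A·v_1 = (-26, -22, -3).
v_3 = A·v_2 = (80, 105, -113).
v_4 = A·v_3 = (-847, -839, -19).

v_4 = (-847, -839, -19)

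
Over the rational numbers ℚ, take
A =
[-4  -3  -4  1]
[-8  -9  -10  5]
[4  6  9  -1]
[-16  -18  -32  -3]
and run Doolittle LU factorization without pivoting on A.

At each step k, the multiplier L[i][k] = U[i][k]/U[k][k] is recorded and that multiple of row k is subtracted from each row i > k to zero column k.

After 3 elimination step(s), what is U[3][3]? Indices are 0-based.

Step 1: pivot at (0,0) is -4.
  row1 ← row1 − (2)·row0  ⇒  L[1][0]=2, U row1=(0, -3, -2, 3)
  row2 ← row2 − (-1)·row0  ⇒  L[2][0]=-1, U row2=(0, 3, 5, 0)
  row3 ← row3 − (4)·row0  ⇒  L[3][0]=4, U row3=(0, -6, -16, -7)
Step 2: pivot at (1,1) is -3.
  row2 ← row2 − (-1)·row1  ⇒  L[2][1]=-1, U row2=(0, 0, 3, 3)
  row3 ← row3 − (2)·row1  ⇒  L[3][1]=2, U row3=(0, 0, -12, -13)
Step 3: pivot at (2,2) is 3.
  row3 ← row3 − (-4)·row2  ⇒  L[3][2]=-4, U row3=(0, 0, 0, -1)

U[3][3] = -1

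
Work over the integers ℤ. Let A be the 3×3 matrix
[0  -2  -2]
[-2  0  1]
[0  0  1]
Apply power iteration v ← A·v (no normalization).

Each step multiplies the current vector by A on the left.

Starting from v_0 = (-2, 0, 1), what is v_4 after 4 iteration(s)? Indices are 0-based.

v_0 = (-2, 0, 1).
v_1 = A·v_0 = (-2, 5, 1).
v_2 = A·v_1 = (-12, 5, 1).
v_3 = A·v_2 = (-12, 25, 1).
v_4 = A·v_3 = (-52, 25, 1).

v_4 = (-52, 25, 1)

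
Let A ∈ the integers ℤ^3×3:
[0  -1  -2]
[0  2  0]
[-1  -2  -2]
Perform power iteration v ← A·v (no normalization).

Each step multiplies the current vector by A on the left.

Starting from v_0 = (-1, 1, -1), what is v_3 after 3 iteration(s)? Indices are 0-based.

v_0 = (-1, 1, -1).
v_1 = A·v_0 = (1, 2, 1).
v_2 = A·v_1 = (-4, 4, -7).
v_3 = A·v_2 = (10, 8, 10).

v_3 = (10, 8, 10)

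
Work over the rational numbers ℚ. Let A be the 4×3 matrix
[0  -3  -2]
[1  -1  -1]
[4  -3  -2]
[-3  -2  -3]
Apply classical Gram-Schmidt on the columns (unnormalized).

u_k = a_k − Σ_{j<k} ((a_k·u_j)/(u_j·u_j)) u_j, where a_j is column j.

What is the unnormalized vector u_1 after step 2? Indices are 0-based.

u_1 = (-3, -19/26, -25/13, -73/26)

Step 1: u_0 = a_0 = (0, 1, 4, -3).
Step 2: u_1 = a_1 − (-7/26)·u_0 = (-3, -19/26, -25/13, -73/26).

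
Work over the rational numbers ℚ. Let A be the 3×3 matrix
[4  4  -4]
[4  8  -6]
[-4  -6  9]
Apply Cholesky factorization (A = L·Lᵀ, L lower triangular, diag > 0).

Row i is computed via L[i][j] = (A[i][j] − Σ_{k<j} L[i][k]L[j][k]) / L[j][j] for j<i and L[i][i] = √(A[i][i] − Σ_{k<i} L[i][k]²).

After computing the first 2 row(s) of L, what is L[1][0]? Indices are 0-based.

Step 1: L[0][0] = √(4) = 2.
  L[1][0] = (4) / L[0][0] = 2.
Step 2: L[1][1] = √(4) = 2.

L[1][0] = 2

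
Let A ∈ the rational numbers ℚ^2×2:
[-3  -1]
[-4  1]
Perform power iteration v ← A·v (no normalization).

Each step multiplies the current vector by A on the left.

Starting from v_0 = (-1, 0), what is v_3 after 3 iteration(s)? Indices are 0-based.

v_0 = (-1, 0).
v_1 = A·v_0 = (3, 4).
v_2 = A·v_1 = (-13, -8).
v_3 = A·v_2 = (47, 44).

v_3 = (47, 44)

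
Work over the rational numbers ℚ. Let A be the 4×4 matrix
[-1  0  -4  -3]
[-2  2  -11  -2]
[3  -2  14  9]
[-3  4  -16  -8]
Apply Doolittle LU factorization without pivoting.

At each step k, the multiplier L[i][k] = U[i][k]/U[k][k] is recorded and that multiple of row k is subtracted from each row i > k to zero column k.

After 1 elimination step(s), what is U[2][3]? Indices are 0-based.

[col 0] pivot -1
  R1 -= 2*R0 → (0, 2, -3, 4)  (L[1][0] := 2)
  R2 -= -3*R0 → (0, -2, 2, 0)  (L[2][0] := -3)
  R3 -= 3*R0 → (0, 4, -4, 1)  (L[3][0] := 3)

U[2][3] = 0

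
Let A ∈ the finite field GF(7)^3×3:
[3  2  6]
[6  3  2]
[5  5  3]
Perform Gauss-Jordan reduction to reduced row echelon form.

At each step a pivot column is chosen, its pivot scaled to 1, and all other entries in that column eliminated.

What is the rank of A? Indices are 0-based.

rank = 3

step 1: normalize row 0 (÷3) = (1, 3, 2)
  row 1: subtract 6×row0 = (0, 6, 4)
  row 2: subtract 5×row0 = (0, 4, 0)
step 2: normalize row 1 (÷6) = (0, 1, 3)
  row 0: subtract 3×row1 = (1, 0, 0)
  row 2: subtract 4×row1 = (0, 0, 2)
step 3: normalize row 2 (÷2) = (0, 0, 1)
  row 1: subtract 3×row2 = (0, 1, 0)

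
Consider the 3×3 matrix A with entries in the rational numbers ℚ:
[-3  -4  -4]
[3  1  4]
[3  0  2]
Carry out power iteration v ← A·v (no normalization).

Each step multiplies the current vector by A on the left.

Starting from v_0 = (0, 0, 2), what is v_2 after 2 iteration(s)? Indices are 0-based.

v_2 = (-24, 0, -16)

v_0 = (0, 0, 2).
v_1 = A·v_0 = (-8, 8, 4).
v_2 = A·v_1 = (-24, 0, -16).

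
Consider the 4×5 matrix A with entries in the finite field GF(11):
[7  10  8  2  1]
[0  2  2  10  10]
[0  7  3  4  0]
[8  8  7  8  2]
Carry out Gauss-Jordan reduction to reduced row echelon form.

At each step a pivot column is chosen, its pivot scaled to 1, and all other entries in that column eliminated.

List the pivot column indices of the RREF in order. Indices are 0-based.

step 1: normalize row 0 (÷7) = (1, 3, 9, 5, 8)
  row 3: subtract 8×row0 = (0, 6, 1, 1, 4)
step 2: normalize row 1 (÷2) = (0, 1, 1, 5, 5)
  row 0: subtract 3×row1 = (1, 0, 6, 1, 4)
  row 2: subtract 7×row1 = (0, 0, 7, 2, 9)
  row 3: subtract 6×row1 = (0, 0, 6, 4, 7)
step 3: normalize row 2 (÷7) = (0, 0, 1, 5, 6)
  row 0: subtract 6×row2 = (1, 0, 0, 4, 1)
  row 1: subtract 1×row2 = (0, 1, 0, 0, 10)
  row 3: subtract 6×row2 = (0, 0, 0, 7, 4)
step 4: normalize row 3 (÷7) = (0, 0, 0, 1, 10)
  row 0: subtract 4×row3 = (1, 0, 0, 0, 5)
  row 2: subtract 5×row3 = (0, 0, 1, 0, 0)

pivot columns: 0, 1, 2, 3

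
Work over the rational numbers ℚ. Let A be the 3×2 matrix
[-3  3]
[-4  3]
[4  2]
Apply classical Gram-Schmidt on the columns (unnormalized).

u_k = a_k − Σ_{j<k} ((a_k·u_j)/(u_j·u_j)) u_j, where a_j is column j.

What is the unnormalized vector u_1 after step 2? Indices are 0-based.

Step 1: u_0 = a_0 = (-3, -4, 4).
Step 2: u_1 = a_1 − (-13/41)·u_0 = (84/41, 71/41, 134/41).

u_1 = (84/41, 71/41, 134/41)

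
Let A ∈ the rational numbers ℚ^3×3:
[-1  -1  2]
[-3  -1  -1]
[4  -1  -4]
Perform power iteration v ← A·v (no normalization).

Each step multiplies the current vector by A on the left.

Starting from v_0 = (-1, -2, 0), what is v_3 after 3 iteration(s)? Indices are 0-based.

v_0 = (-1, -2, 0).
v_1 = A·v_0 = (3, 5, -2).
v_2 = A·v_1 = (-12, -12, 15).
v_3 = A·v_2 = (54, 33, -96).

v_3 = (54, 33, -96)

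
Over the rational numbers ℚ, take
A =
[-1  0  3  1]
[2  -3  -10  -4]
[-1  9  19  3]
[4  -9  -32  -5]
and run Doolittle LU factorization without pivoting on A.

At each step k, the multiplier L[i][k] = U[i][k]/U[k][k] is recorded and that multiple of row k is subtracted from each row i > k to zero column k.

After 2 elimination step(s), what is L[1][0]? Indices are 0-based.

L[1][0] = -2

k=0: U[0][0]=-1
  eliminate (1,0): mult=-2, new row 1: (0, -3, -4, -2); set L[1][0]=-2
  eliminate (2,0): mult=1, new row 2: (0, 9, 16, 2); set L[2][0]=1
  eliminate (3,0): mult=-4, new row 3: (0, -9, -20, -1); set L[3][0]=-4
k=1: U[1][1]=-3
  eliminate (2,1): mult=-3, new row 2: (0, 0, 4, -4); set L[2][1]=-3
  eliminate (3,1): mult=3, new row 3: (0, 0, -8, 5); set L[3][1]=3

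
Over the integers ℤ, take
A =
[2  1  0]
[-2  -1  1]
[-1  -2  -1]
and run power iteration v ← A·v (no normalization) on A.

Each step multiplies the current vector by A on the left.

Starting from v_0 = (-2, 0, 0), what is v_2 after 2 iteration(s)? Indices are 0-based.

v_0 = (-2, 0, 0).
v_1 = A·v_0 = (-4, 4, 2).
v_2 = A·v_1 = (-4, 6, -6).

v_2 = (-4, 6, -6)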